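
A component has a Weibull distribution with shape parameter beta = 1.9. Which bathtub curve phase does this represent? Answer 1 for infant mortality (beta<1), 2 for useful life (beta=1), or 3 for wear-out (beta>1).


beta = 1.9
Compare beta to 1:
beta < 1 => infant mortality (phase 1)
beta = 1 => useful life (phase 2)
beta > 1 => wear-out (phase 3)
Since beta = 1.9, this is wear-out (increasing failure rate)
Phase = 3

3


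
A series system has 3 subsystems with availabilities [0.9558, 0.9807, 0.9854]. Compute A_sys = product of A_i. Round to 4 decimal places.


Subsystems: [0.9558, 0.9807, 0.9854]
After subsystem 1 (A=0.9558): product = 0.9558
After subsystem 2 (A=0.9807): product = 0.9374
After subsystem 3 (A=0.9854): product = 0.9237
A_sys = 0.9237

0.9237


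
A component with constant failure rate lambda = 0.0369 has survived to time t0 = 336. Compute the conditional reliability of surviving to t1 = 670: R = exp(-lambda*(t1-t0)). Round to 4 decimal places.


lambda = 0.0369
t0 = 336, t1 = 670
t1 - t0 = 334
lambda * (t1-t0) = 0.0369 * 334 = 12.3246
R = exp(-12.3246)
R = 0.0

0.0


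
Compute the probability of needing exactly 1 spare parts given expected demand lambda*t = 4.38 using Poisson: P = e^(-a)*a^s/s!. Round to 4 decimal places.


a = 4.38, s = 1
e^(-a) = e^(-4.38) = 0.0125
a^s = 4.38^1 = 4.38
s! = 1
P = 0.0125 * 4.38 / 1
P = 0.0549

0.0549


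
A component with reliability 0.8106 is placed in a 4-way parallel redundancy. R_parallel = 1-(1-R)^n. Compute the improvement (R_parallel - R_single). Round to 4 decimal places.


R_single = 0.8106, n = 4
1 - R_single = 0.1894
(1 - R_single)^n = 0.1894^4 = 0.0013
R_parallel = 1 - 0.0013 = 0.9987
Improvement = 0.9987 - 0.8106
Improvement = 0.1881

0.1881


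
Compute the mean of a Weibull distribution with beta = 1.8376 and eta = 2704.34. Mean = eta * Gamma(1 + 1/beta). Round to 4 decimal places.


beta = 1.8376, eta = 2704.34
1/beta = 0.5442
1 + 1/beta = 1.5442
Gamma(1.5442) = 0.8885
Mean = 2704.34 * 0.8885
Mean = 2402.6902

2402.6902


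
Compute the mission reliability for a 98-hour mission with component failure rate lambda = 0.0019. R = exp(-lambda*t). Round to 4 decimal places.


lambda = 0.0019
mission_time = 98
lambda * t = 0.0019 * 98 = 0.1862
R = exp(-0.1862)
R = 0.8301

0.8301


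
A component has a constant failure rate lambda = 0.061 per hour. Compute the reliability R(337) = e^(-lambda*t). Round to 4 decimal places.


lambda = 0.061
t = 337
lambda * t = 20.557
R(t) = e^(-20.557)
R(t) = 0.0

0.0


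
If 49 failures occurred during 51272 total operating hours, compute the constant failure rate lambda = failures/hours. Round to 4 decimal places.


failures = 49
total_hours = 51272
lambda = 49 / 51272
lambda = 0.001

0.001


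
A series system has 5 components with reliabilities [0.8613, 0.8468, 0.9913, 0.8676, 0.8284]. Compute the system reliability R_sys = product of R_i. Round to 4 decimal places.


Components: [0.8613, 0.8468, 0.9913, 0.8676, 0.8284]
After component 1 (R=0.8613): product = 0.8613
After component 2 (R=0.8468): product = 0.7293
After component 3 (R=0.9913): product = 0.723
After component 4 (R=0.8676): product = 0.6273
After component 5 (R=0.8284): product = 0.5196
R_sys = 0.5196

0.5196


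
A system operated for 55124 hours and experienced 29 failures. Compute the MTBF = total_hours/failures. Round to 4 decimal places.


total_hours = 55124
failures = 29
MTBF = 55124 / 29
MTBF = 1900.8276

1900.8276


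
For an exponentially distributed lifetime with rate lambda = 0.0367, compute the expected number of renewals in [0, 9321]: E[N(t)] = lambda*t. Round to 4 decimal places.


lambda = 0.0367
t = 9321
E[N(t)] = lambda * t
E[N(t)] = 0.0367 * 9321
E[N(t)] = 342.0807

342.0807


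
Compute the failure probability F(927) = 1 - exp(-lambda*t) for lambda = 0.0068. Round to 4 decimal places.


lambda = 0.0068, t = 927
lambda * t = 6.3036
exp(-6.3036) = 0.0018
F(t) = 1 - 0.0018
F(t) = 0.9982

0.9982


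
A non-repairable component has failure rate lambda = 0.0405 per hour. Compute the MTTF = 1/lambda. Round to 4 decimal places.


lambda = 0.0405
MTTF = 1 / 0.0405
MTTF = 24.6914

24.6914


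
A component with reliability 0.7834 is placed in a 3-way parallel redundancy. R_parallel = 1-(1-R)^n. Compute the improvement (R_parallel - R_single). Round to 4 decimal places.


R_single = 0.7834, n = 3
1 - R_single = 0.2166
(1 - R_single)^n = 0.2166^3 = 0.0102
R_parallel = 1 - 0.0102 = 0.9898
Improvement = 0.9898 - 0.7834
Improvement = 0.2064

0.2064


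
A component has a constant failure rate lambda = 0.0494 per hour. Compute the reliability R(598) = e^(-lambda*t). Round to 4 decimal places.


lambda = 0.0494
t = 598
lambda * t = 29.5412
R(t) = e^(-29.5412)
R(t) = 0.0

0.0


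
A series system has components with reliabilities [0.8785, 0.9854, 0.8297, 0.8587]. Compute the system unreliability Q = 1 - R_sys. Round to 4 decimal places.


Components: [0.8785, 0.9854, 0.8297, 0.8587]
After component 1: product = 0.8785
After component 2: product = 0.8657
After component 3: product = 0.7182
After component 4: product = 0.6168
R_sys = 0.6168
Q = 1 - 0.6168 = 0.3832

0.3832


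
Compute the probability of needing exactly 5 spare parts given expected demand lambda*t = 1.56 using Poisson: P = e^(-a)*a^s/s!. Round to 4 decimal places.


a = 1.56, s = 5
e^(-a) = e^(-1.56) = 0.2101
a^s = 1.56^5 = 9.239
s! = 120
P = 0.2101 * 9.239 / 120
P = 0.0162

0.0162


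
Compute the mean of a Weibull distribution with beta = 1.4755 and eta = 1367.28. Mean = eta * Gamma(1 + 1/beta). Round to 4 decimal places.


beta = 1.4755, eta = 1367.28
1/beta = 0.6777
1 + 1/beta = 1.6777
Gamma(1.6777) = 0.9046
Mean = 1367.28 * 0.9046
Mean = 1236.8531

1236.8531


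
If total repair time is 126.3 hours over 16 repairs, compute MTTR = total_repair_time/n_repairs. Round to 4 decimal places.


total_repair_time = 126.3
n_repairs = 16
MTTR = 126.3 / 16
MTTR = 7.8937

7.8937


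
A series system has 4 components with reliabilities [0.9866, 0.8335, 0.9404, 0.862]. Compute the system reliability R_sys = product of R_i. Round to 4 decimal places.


Components: [0.9866, 0.8335, 0.9404, 0.862]
After component 1 (R=0.9866): product = 0.9866
After component 2 (R=0.8335): product = 0.8223
After component 3 (R=0.9404): product = 0.7733
After component 4 (R=0.862): product = 0.6666
R_sys = 0.6666

0.6666


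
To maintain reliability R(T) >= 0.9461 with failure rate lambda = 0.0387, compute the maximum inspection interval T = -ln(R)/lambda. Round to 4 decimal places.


R_target = 0.9461
lambda = 0.0387
-ln(0.9461) = 0.0554
T = 0.0554 / 0.0387
T = 1.4317

1.4317


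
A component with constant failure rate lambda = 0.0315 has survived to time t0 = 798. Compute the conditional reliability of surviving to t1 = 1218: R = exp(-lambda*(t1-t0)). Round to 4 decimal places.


lambda = 0.0315
t0 = 798, t1 = 1218
t1 - t0 = 420
lambda * (t1-t0) = 0.0315 * 420 = 13.23
R = exp(-13.23)
R = 0.0

0.0


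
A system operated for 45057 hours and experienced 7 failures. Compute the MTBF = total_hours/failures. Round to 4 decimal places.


total_hours = 45057
failures = 7
MTBF = 45057 / 7
MTBF = 6436.7143

6436.7143


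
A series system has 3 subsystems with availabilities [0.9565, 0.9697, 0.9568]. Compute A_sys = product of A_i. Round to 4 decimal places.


Subsystems: [0.9565, 0.9697, 0.9568]
After subsystem 1 (A=0.9565): product = 0.9565
After subsystem 2 (A=0.9697): product = 0.9275
After subsystem 3 (A=0.9568): product = 0.8874
A_sys = 0.8874

0.8874


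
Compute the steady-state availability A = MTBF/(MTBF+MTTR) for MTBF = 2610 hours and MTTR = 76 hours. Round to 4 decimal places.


MTBF = 2610
MTTR = 76
MTBF + MTTR = 2686
A = 2610 / 2686
A = 0.9717

0.9717


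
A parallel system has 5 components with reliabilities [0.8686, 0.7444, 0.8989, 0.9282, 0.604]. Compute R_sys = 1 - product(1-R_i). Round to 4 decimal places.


Components: [0.8686, 0.7444, 0.8989, 0.9282, 0.604]
(1 - 0.8686) = 0.1314, running product = 0.1314
(1 - 0.7444) = 0.2556, running product = 0.0336
(1 - 0.8989) = 0.1011, running product = 0.0034
(1 - 0.9282) = 0.0718, running product = 0.0002
(1 - 0.604) = 0.396, running product = 0.0001
Product of (1-R_i) = 0.0001
R_sys = 1 - 0.0001 = 0.9999

0.9999


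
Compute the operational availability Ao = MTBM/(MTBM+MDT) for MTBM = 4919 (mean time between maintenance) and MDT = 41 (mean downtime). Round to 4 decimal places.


MTBM = 4919
MDT = 41
MTBM + MDT = 4960
Ao = 4919 / 4960
Ao = 0.9917

0.9917


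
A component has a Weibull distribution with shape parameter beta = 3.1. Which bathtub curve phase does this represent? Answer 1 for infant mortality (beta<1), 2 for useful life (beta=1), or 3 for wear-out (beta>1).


beta = 3.1
Compare beta to 1:
beta < 1 => infant mortality (phase 1)
beta = 1 => useful life (phase 2)
beta > 1 => wear-out (phase 3)
Since beta = 3.1, this is wear-out (increasing failure rate)
Phase = 3

3


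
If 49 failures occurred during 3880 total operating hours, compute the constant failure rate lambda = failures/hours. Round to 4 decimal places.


failures = 49
total_hours = 3880
lambda = 49 / 3880
lambda = 0.0126

0.0126


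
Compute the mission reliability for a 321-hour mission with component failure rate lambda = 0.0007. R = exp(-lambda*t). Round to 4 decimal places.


lambda = 0.0007
mission_time = 321
lambda * t = 0.0007 * 321 = 0.2247
R = exp(-0.2247)
R = 0.7988

0.7988


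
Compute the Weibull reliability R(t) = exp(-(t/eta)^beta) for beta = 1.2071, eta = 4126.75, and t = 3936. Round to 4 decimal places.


beta = 1.2071, eta = 4126.75, t = 3936
t/eta = 3936 / 4126.75 = 0.9538
(t/eta)^beta = 0.9538^1.2071 = 0.9445
R(t) = exp(-0.9445)
R(t) = 0.3889

0.3889


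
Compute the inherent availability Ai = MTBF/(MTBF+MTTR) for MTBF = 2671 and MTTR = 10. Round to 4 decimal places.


MTBF = 2671
MTTR = 10
MTBF + MTTR = 2681
Ai = 2671 / 2681
Ai = 0.9963

0.9963


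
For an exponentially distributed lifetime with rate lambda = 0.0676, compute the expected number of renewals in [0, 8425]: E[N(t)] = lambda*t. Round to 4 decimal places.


lambda = 0.0676
t = 8425
E[N(t)] = lambda * t
E[N(t)] = 0.0676 * 8425
E[N(t)] = 569.53

569.53


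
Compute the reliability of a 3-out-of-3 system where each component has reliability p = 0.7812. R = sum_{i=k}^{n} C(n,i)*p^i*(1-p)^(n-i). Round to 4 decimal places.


k = 3, n = 3, p = 0.7812
i=3: C(3,3)=1 * 0.7812^3 * 0.2188^0 = 0.4767
R = sum of terms = 0.4767

0.4767


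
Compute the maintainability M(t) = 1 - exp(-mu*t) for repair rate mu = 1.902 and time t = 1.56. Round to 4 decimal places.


mu = 1.902, t = 1.56
mu * t = 1.902 * 1.56 = 2.9671
exp(-2.9671) = 0.0515
M(t) = 1 - 0.0515
M(t) = 0.9485

0.9485


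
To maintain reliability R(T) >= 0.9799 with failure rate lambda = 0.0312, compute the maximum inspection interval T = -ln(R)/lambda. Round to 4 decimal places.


R_target = 0.9799
lambda = 0.0312
-ln(0.9799) = 0.0203
T = 0.0203 / 0.0312
T = 0.6508

0.6508


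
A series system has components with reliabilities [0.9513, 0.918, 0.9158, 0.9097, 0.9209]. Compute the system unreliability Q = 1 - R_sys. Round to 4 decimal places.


Components: [0.9513, 0.918, 0.9158, 0.9097, 0.9209]
After component 1: product = 0.9513
After component 2: product = 0.8733
After component 3: product = 0.7998
After component 4: product = 0.7275
After component 5: product = 0.67
R_sys = 0.67
Q = 1 - 0.67 = 0.33

0.33


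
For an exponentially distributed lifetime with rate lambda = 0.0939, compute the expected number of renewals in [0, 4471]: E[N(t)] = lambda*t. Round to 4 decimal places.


lambda = 0.0939
t = 4471
E[N(t)] = lambda * t
E[N(t)] = 0.0939 * 4471
E[N(t)] = 419.8269

419.8269


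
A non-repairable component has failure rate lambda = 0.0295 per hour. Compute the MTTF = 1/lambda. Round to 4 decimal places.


lambda = 0.0295
MTTF = 1 / 0.0295
MTTF = 33.8983

33.8983


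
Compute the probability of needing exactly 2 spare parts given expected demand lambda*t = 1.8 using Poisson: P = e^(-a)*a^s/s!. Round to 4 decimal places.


a = 1.8, s = 2
e^(-a) = e^(-1.8) = 0.1653
a^s = 1.8^2 = 3.24
s! = 2
P = 0.1653 * 3.24 / 2
P = 0.2678

0.2678


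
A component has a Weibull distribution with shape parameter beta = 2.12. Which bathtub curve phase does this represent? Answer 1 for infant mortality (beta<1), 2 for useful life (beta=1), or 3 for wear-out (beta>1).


beta = 2.12
Compare beta to 1:
beta < 1 => infant mortality (phase 1)
beta = 1 => useful life (phase 2)
beta > 1 => wear-out (phase 3)
Since beta = 2.12, this is wear-out (increasing failure rate)
Phase = 3

3


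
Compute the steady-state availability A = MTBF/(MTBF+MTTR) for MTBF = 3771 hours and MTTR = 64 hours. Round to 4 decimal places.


MTBF = 3771
MTTR = 64
MTBF + MTTR = 3835
A = 3771 / 3835
A = 0.9833

0.9833


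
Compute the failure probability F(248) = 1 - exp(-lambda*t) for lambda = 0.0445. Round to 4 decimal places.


lambda = 0.0445, t = 248
lambda * t = 11.036
exp(-11.036) = 0.0
F(t) = 1 - 0.0
F(t) = 1.0

1.0


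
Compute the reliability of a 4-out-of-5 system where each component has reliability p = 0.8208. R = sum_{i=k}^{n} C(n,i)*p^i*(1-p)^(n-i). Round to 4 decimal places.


k = 4, n = 5, p = 0.8208
i=4: C(5,4)=5 * 0.8208^4 * 0.1792^1 = 0.4067
i=5: C(5,5)=1 * 0.8208^5 * 0.1792^0 = 0.3726
R = sum of terms = 0.7792

0.7792


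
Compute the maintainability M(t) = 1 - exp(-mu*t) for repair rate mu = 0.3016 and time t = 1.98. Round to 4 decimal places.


mu = 0.3016, t = 1.98
mu * t = 0.3016 * 1.98 = 0.5972
exp(-0.5972) = 0.5504
M(t) = 1 - 0.5504
M(t) = 0.4496

0.4496


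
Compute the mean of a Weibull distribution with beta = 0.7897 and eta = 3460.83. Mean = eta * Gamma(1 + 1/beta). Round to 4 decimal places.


beta = 0.7897, eta = 3460.83
1/beta = 1.2663
1 + 1/beta = 2.2663
Gamma(2.2663) = 1.1437
Mean = 3460.83 * 1.1437
Mean = 3958.197

3958.197


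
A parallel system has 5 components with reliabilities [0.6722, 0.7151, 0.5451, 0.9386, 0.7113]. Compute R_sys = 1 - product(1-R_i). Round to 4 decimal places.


Components: [0.6722, 0.7151, 0.5451, 0.9386, 0.7113]
(1 - 0.6722) = 0.3278, running product = 0.3278
(1 - 0.7151) = 0.2849, running product = 0.0934
(1 - 0.5451) = 0.4549, running product = 0.0425
(1 - 0.9386) = 0.0614, running product = 0.0026
(1 - 0.7113) = 0.2887, running product = 0.0008
Product of (1-R_i) = 0.0008
R_sys = 1 - 0.0008 = 0.9992

0.9992


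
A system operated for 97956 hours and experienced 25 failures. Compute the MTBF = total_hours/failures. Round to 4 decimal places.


total_hours = 97956
failures = 25
MTBF = 97956 / 25
MTBF = 3918.24

3918.24


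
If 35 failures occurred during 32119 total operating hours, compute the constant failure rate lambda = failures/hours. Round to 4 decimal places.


failures = 35
total_hours = 32119
lambda = 35 / 32119
lambda = 0.0011

0.0011


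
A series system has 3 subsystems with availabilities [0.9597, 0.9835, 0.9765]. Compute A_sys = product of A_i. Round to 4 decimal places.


Subsystems: [0.9597, 0.9835, 0.9765]
After subsystem 1 (A=0.9597): product = 0.9597
After subsystem 2 (A=0.9835): product = 0.9439
After subsystem 3 (A=0.9765): product = 0.9217
A_sys = 0.9217

0.9217


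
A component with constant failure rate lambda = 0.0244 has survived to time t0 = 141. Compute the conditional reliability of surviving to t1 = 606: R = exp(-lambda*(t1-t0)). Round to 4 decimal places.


lambda = 0.0244
t0 = 141, t1 = 606
t1 - t0 = 465
lambda * (t1-t0) = 0.0244 * 465 = 11.346
R = exp(-11.346)
R = 0.0

0.0


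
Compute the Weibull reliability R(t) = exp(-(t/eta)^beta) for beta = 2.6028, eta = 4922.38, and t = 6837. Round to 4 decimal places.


beta = 2.6028, eta = 4922.38, t = 6837
t/eta = 6837 / 4922.38 = 1.389
(t/eta)^beta = 1.389^2.6028 = 2.3518
R(t) = exp(-2.3518)
R(t) = 0.0952

0.0952


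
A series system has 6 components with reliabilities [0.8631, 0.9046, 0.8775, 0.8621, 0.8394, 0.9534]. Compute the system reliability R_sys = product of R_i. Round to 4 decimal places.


Components: [0.8631, 0.9046, 0.8775, 0.8621, 0.8394, 0.9534]
After component 1 (R=0.8631): product = 0.8631
After component 2 (R=0.9046): product = 0.7808
After component 3 (R=0.8775): product = 0.6851
After component 4 (R=0.8621): product = 0.5906
After component 5 (R=0.8394): product = 0.4958
After component 6 (R=0.9534): product = 0.4727
R_sys = 0.4727

0.4727


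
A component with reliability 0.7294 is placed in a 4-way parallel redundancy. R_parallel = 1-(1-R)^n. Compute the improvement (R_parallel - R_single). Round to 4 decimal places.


R_single = 0.7294, n = 4
1 - R_single = 0.2706
(1 - R_single)^n = 0.2706^4 = 0.0054
R_parallel = 1 - 0.0054 = 0.9946
Improvement = 0.9946 - 0.7294
Improvement = 0.2652

0.2652


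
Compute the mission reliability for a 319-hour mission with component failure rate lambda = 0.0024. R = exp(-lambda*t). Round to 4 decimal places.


lambda = 0.0024
mission_time = 319
lambda * t = 0.0024 * 319 = 0.7656
R = exp(-0.7656)
R = 0.4651

0.4651


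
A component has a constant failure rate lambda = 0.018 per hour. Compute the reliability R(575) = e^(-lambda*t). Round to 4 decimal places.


lambda = 0.018
t = 575
lambda * t = 10.35
R(t) = e^(-10.35)
R(t) = 0.0

0.0


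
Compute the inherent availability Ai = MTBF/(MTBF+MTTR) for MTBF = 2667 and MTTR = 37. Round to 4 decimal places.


MTBF = 2667
MTTR = 37
MTBF + MTTR = 2704
Ai = 2667 / 2704
Ai = 0.9863

0.9863


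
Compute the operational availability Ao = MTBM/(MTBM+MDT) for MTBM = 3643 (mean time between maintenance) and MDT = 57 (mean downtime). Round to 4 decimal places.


MTBM = 3643
MDT = 57
MTBM + MDT = 3700
Ao = 3643 / 3700
Ao = 0.9846

0.9846


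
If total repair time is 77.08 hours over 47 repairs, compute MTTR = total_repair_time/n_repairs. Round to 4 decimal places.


total_repair_time = 77.08
n_repairs = 47
MTTR = 77.08 / 47
MTTR = 1.64

1.64


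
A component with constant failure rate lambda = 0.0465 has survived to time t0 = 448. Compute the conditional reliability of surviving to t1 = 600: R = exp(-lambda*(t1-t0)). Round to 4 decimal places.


lambda = 0.0465
t0 = 448, t1 = 600
t1 - t0 = 152
lambda * (t1-t0) = 0.0465 * 152 = 7.068
R = exp(-7.068)
R = 0.0009

0.0009


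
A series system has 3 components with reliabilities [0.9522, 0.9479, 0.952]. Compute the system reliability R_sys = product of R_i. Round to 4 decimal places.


Components: [0.9522, 0.9479, 0.952]
After component 1 (R=0.9522): product = 0.9522
After component 2 (R=0.9479): product = 0.9026
After component 3 (R=0.952): product = 0.8593
R_sys = 0.8593

0.8593


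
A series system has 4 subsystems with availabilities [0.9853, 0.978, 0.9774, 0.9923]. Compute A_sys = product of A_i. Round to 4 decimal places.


Subsystems: [0.9853, 0.978, 0.9774, 0.9923]
After subsystem 1 (A=0.9853): product = 0.9853
After subsystem 2 (A=0.978): product = 0.9636
After subsystem 3 (A=0.9774): product = 0.9418
After subsystem 4 (A=0.9923): product = 0.9346
A_sys = 0.9346

0.9346


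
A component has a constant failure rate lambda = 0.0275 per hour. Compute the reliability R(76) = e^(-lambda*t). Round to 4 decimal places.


lambda = 0.0275
t = 76
lambda * t = 2.09
R(t) = e^(-2.09)
R(t) = 0.1237

0.1237


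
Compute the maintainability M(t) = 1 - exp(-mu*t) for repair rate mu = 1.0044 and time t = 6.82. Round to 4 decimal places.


mu = 1.0044, t = 6.82
mu * t = 1.0044 * 6.82 = 6.85
exp(-6.85) = 0.0011
M(t) = 1 - 0.0011
M(t) = 0.9989

0.9989


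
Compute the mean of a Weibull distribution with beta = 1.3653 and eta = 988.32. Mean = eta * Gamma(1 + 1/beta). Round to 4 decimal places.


beta = 1.3653, eta = 988.32
1/beta = 0.7324
1 + 1/beta = 1.7324
Gamma(1.7324) = 0.9152
Mean = 988.32 * 0.9152
Mean = 904.4962

904.4962


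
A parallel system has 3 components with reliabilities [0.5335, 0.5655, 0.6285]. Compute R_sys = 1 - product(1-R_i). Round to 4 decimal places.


Components: [0.5335, 0.5655, 0.6285]
(1 - 0.5335) = 0.4665, running product = 0.4665
(1 - 0.5655) = 0.4345, running product = 0.2027
(1 - 0.6285) = 0.3715, running product = 0.0753
Product of (1-R_i) = 0.0753
R_sys = 1 - 0.0753 = 0.9247

0.9247


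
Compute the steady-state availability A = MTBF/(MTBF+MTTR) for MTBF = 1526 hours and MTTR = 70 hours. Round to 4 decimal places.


MTBF = 1526
MTTR = 70
MTBF + MTTR = 1596
A = 1526 / 1596
A = 0.9561

0.9561


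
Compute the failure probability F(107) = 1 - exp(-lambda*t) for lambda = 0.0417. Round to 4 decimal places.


lambda = 0.0417, t = 107
lambda * t = 4.4619
exp(-4.4619) = 0.0115
F(t) = 1 - 0.0115
F(t) = 0.9885

0.9885


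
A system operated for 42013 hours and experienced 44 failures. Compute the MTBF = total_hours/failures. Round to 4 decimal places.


total_hours = 42013
failures = 44
MTBF = 42013 / 44
MTBF = 954.8409

954.8409


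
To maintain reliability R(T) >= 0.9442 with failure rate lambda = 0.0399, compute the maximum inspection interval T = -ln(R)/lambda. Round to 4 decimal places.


R_target = 0.9442
lambda = 0.0399
-ln(0.9442) = 0.0574
T = 0.0574 / 0.0399
T = 1.439

1.439


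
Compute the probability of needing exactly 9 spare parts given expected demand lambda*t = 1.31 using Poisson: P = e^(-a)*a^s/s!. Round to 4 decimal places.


a = 1.31, s = 9
e^(-a) = e^(-1.31) = 0.2698
a^s = 1.31^9 = 11.3617
s! = 362880
P = 0.2698 * 11.3617 / 362880
P = 0.0

0.0


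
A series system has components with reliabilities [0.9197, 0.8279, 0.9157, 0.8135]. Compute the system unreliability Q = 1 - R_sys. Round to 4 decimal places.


Components: [0.9197, 0.8279, 0.9157, 0.8135]
After component 1: product = 0.9197
After component 2: product = 0.7614
After component 3: product = 0.6972
After component 4: product = 0.5672
R_sys = 0.5672
Q = 1 - 0.5672 = 0.4328

0.4328


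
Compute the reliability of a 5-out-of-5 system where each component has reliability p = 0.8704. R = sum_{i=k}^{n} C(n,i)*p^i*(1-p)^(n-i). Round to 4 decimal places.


k = 5, n = 5, p = 0.8704
i=5: C(5,5)=1 * 0.8704^5 * 0.1296^0 = 0.4996
R = sum of terms = 0.4996

0.4996


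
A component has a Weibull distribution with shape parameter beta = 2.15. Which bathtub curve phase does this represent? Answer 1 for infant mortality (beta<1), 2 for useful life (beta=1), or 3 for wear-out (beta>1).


beta = 2.15
Compare beta to 1:
beta < 1 => infant mortality (phase 1)
beta = 1 => useful life (phase 2)
beta > 1 => wear-out (phase 3)
Since beta = 2.15, this is wear-out (increasing failure rate)
Phase = 3

3


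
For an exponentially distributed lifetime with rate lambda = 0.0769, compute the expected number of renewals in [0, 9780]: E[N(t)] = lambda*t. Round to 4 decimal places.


lambda = 0.0769
t = 9780
E[N(t)] = lambda * t
E[N(t)] = 0.0769 * 9780
E[N(t)] = 752.082

752.082


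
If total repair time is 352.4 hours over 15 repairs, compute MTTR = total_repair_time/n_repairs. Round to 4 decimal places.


total_repair_time = 352.4
n_repairs = 15
MTTR = 352.4 / 15
MTTR = 23.4933

23.4933


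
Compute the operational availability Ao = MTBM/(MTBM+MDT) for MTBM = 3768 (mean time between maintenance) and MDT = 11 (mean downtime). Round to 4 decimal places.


MTBM = 3768
MDT = 11
MTBM + MDT = 3779
Ao = 3768 / 3779
Ao = 0.9971

0.9971


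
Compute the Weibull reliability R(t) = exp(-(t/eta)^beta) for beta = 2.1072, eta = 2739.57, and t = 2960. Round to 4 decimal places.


beta = 2.1072, eta = 2739.57, t = 2960
t/eta = 2960 / 2739.57 = 1.0805
(t/eta)^beta = 1.0805^2.1072 = 1.1771
R(t) = exp(-1.1771)
R(t) = 0.3082

0.3082


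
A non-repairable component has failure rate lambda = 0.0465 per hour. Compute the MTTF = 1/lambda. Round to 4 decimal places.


lambda = 0.0465
MTTF = 1 / 0.0465
MTTF = 21.5054

21.5054


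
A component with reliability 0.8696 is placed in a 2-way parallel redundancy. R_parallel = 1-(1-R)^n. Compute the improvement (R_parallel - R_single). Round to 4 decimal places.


R_single = 0.8696, n = 2
1 - R_single = 0.1304
(1 - R_single)^n = 0.1304^2 = 0.017
R_parallel = 1 - 0.017 = 0.983
Improvement = 0.983 - 0.8696
Improvement = 0.1134

0.1134


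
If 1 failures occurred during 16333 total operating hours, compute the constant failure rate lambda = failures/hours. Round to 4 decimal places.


failures = 1
total_hours = 16333
lambda = 1 / 16333
lambda = 0.0001

0.0001


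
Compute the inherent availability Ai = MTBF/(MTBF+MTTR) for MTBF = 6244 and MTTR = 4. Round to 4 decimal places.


MTBF = 6244
MTTR = 4
MTBF + MTTR = 6248
Ai = 6244 / 6248
Ai = 0.9994

0.9994


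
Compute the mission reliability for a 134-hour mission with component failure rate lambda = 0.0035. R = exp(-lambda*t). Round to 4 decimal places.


lambda = 0.0035
mission_time = 134
lambda * t = 0.0035 * 134 = 0.469
R = exp(-0.469)
R = 0.6256

0.6256


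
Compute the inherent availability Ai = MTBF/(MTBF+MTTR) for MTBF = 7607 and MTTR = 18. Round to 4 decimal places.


MTBF = 7607
MTTR = 18
MTBF + MTTR = 7625
Ai = 7607 / 7625
Ai = 0.9976

0.9976


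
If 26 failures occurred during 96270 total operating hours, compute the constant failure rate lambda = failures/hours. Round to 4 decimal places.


failures = 26
total_hours = 96270
lambda = 26 / 96270
lambda = 0.0003

0.0003


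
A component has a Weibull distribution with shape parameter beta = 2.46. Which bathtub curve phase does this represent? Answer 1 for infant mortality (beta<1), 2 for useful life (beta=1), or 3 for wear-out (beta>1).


beta = 2.46
Compare beta to 1:
beta < 1 => infant mortality (phase 1)
beta = 1 => useful life (phase 2)
beta > 1 => wear-out (phase 3)
Since beta = 2.46, this is wear-out (increasing failure rate)
Phase = 3

3


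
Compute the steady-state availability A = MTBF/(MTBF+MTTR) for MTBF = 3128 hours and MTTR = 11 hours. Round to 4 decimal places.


MTBF = 3128
MTTR = 11
MTBF + MTTR = 3139
A = 3128 / 3139
A = 0.9965

0.9965


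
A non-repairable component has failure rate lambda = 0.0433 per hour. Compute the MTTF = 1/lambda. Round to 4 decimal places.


lambda = 0.0433
MTTF = 1 / 0.0433
MTTF = 23.0947

23.0947


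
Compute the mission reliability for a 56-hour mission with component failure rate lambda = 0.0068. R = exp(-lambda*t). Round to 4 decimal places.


lambda = 0.0068
mission_time = 56
lambda * t = 0.0068 * 56 = 0.3808
R = exp(-0.3808)
R = 0.6833

0.6833


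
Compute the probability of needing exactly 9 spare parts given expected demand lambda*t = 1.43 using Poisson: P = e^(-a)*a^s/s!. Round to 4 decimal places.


a = 1.43, s = 9
e^(-a) = e^(-1.43) = 0.2393
a^s = 1.43^9 = 25.0049
s! = 362880
P = 0.2393 * 25.0049 / 362880
P = 0.0

0.0


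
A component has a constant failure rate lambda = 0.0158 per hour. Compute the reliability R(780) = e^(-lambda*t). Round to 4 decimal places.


lambda = 0.0158
t = 780
lambda * t = 12.324
R(t) = e^(-12.324)
R(t) = 0.0

0.0


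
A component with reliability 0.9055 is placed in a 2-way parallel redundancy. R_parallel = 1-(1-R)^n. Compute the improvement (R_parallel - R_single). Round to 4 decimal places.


R_single = 0.9055, n = 2
1 - R_single = 0.0945
(1 - R_single)^n = 0.0945^2 = 0.0089
R_parallel = 1 - 0.0089 = 0.9911
Improvement = 0.9911 - 0.9055
Improvement = 0.0856

0.0856


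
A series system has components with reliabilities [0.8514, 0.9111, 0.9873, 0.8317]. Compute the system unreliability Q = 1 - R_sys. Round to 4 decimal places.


Components: [0.8514, 0.9111, 0.9873, 0.8317]
After component 1: product = 0.8514
After component 2: product = 0.7757
After component 3: product = 0.7659
After component 4: product = 0.637
R_sys = 0.637
Q = 1 - 0.637 = 0.363

0.363


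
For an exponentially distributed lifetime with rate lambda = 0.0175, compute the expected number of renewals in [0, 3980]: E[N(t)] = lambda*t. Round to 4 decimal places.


lambda = 0.0175
t = 3980
E[N(t)] = lambda * t
E[N(t)] = 0.0175 * 3980
E[N(t)] = 69.65

69.65


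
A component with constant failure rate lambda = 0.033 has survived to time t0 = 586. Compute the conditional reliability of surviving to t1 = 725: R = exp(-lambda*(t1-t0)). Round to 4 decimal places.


lambda = 0.033
t0 = 586, t1 = 725
t1 - t0 = 139
lambda * (t1-t0) = 0.033 * 139 = 4.587
R = exp(-4.587)
R = 0.0102

0.0102


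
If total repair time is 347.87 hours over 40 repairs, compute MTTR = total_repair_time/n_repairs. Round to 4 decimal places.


total_repair_time = 347.87
n_repairs = 40
MTTR = 347.87 / 40
MTTR = 8.6967

8.6967


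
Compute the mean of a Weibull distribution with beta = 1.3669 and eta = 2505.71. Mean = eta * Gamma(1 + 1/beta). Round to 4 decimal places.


beta = 1.3669, eta = 2505.71
1/beta = 0.7316
1 + 1/beta = 1.7316
Gamma(1.7316) = 0.915
Mean = 2505.71 * 0.915
Mean = 2292.7302

2292.7302


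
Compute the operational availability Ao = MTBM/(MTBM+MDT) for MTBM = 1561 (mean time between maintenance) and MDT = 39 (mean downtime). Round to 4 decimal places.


MTBM = 1561
MDT = 39
MTBM + MDT = 1600
Ao = 1561 / 1600
Ao = 0.9756

0.9756


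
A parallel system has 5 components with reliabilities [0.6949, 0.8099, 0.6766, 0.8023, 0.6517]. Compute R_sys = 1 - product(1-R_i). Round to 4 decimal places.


Components: [0.6949, 0.8099, 0.6766, 0.8023, 0.6517]
(1 - 0.6949) = 0.3051, running product = 0.3051
(1 - 0.8099) = 0.1901, running product = 0.058
(1 - 0.6766) = 0.3234, running product = 0.0188
(1 - 0.8023) = 0.1977, running product = 0.0037
(1 - 0.6517) = 0.3483, running product = 0.0013
Product of (1-R_i) = 0.0013
R_sys = 1 - 0.0013 = 0.9987

0.9987


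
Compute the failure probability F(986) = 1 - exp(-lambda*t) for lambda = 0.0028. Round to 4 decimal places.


lambda = 0.0028, t = 986
lambda * t = 2.7608
exp(-2.7608) = 0.0632
F(t) = 1 - 0.0632
F(t) = 0.9368

0.9368


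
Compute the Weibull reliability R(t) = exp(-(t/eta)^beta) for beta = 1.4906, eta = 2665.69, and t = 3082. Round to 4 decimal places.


beta = 1.4906, eta = 2665.69, t = 3082
t/eta = 3082 / 2665.69 = 1.1562
(t/eta)^beta = 1.1562^1.4906 = 1.2415
R(t) = exp(-1.2415)
R(t) = 0.289

0.289


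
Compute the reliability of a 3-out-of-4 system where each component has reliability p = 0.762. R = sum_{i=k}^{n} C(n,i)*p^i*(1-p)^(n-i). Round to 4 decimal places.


k = 3, n = 4, p = 0.762
i=3: C(4,3)=4 * 0.762^3 * 0.238^1 = 0.4212
i=4: C(4,4)=1 * 0.762^4 * 0.238^0 = 0.3371
R = sum of terms = 0.7584

0.7584


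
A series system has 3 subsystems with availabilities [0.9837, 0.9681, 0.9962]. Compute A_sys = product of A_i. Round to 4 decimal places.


Subsystems: [0.9837, 0.9681, 0.9962]
After subsystem 1 (A=0.9837): product = 0.9837
After subsystem 2 (A=0.9681): product = 0.9523
After subsystem 3 (A=0.9962): product = 0.9487
A_sys = 0.9487

0.9487


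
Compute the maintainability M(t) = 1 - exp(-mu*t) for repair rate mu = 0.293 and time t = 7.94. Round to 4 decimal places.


mu = 0.293, t = 7.94
mu * t = 0.293 * 7.94 = 2.3264
exp(-2.3264) = 0.0976
M(t) = 1 - 0.0976
M(t) = 0.9024

0.9024


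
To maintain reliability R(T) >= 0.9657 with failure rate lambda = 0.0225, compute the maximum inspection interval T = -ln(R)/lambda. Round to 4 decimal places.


R_target = 0.9657
lambda = 0.0225
-ln(0.9657) = 0.0349
T = 0.0349 / 0.0225
T = 1.5512

1.5512


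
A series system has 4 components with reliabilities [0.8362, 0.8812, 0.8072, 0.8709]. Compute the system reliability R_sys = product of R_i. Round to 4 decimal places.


Components: [0.8362, 0.8812, 0.8072, 0.8709]
After component 1 (R=0.8362): product = 0.8362
After component 2 (R=0.8812): product = 0.7369
After component 3 (R=0.8072): product = 0.5948
After component 4 (R=0.8709): product = 0.518
R_sys = 0.518

0.518


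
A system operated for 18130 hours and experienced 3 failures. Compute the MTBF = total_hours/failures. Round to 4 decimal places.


total_hours = 18130
failures = 3
MTBF = 18130 / 3
MTBF = 6043.3333

6043.3333


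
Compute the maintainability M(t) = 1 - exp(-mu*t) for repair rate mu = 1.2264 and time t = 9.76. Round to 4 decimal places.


mu = 1.2264, t = 9.76
mu * t = 1.2264 * 9.76 = 11.9697
exp(-11.9697) = 0.0
M(t) = 1 - 0.0
M(t) = 1.0

1.0


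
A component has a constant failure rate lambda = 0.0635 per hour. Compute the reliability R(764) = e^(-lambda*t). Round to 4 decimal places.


lambda = 0.0635
t = 764
lambda * t = 48.514
R(t) = e^(-48.514)
R(t) = 0.0

0.0


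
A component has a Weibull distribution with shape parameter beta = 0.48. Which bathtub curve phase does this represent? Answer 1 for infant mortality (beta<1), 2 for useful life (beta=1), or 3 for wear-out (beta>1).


beta = 0.48
Compare beta to 1:
beta < 1 => infant mortality (phase 1)
beta = 1 => useful life (phase 2)
beta > 1 => wear-out (phase 3)
Since beta = 0.48, this is infant mortality (decreasing failure rate)
Phase = 1

1


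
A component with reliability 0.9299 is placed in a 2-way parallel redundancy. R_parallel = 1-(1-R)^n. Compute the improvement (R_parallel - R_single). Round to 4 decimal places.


R_single = 0.9299, n = 2
1 - R_single = 0.0701
(1 - R_single)^n = 0.0701^2 = 0.0049
R_parallel = 1 - 0.0049 = 0.9951
Improvement = 0.9951 - 0.9299
Improvement = 0.0652

0.0652


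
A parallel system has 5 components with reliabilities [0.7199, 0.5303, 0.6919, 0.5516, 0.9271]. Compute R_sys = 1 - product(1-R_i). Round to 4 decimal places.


Components: [0.7199, 0.5303, 0.6919, 0.5516, 0.9271]
(1 - 0.7199) = 0.2801, running product = 0.2801
(1 - 0.5303) = 0.4697, running product = 0.1316
(1 - 0.6919) = 0.3081, running product = 0.0405
(1 - 0.5516) = 0.4484, running product = 0.0182
(1 - 0.9271) = 0.0729, running product = 0.0013
Product of (1-R_i) = 0.0013
R_sys = 1 - 0.0013 = 0.9987

0.9987


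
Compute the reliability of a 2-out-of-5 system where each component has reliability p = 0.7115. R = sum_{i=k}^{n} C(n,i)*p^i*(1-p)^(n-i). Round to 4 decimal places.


k = 2, n = 5, p = 0.7115
i=2: C(5,2)=10 * 0.7115^2 * 0.2885^3 = 0.1216
i=3: C(5,3)=10 * 0.7115^3 * 0.2885^2 = 0.2998
i=4: C(5,4)=5 * 0.7115^4 * 0.2885^1 = 0.3697
i=5: C(5,5)=1 * 0.7115^5 * 0.2885^0 = 0.1823
R = sum of terms = 0.9734

0.9734


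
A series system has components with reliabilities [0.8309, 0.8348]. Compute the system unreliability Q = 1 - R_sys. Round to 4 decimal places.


Components: [0.8309, 0.8348]
After component 1: product = 0.8309
After component 2: product = 0.6936
R_sys = 0.6936
Q = 1 - 0.6936 = 0.3064

0.3064


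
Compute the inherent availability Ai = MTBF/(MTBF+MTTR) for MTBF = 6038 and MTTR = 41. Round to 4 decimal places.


MTBF = 6038
MTTR = 41
MTBF + MTTR = 6079
Ai = 6038 / 6079
Ai = 0.9933

0.9933


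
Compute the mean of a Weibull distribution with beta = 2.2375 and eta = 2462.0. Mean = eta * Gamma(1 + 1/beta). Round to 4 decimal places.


beta = 2.2375, eta = 2462.0
1/beta = 0.4469
1 + 1/beta = 1.4469
Gamma(1.4469) = 0.8857
Mean = 2462.0 * 0.8857
Mean = 2180.5842

2180.5842


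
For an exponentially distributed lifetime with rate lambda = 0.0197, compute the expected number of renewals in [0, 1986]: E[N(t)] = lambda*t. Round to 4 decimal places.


lambda = 0.0197
t = 1986
E[N(t)] = lambda * t
E[N(t)] = 0.0197 * 1986
E[N(t)] = 39.1242

39.1242


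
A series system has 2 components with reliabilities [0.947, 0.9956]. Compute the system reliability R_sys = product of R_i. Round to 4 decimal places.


Components: [0.947, 0.9956]
After component 1 (R=0.947): product = 0.947
After component 2 (R=0.9956): product = 0.9428
R_sys = 0.9428

0.9428


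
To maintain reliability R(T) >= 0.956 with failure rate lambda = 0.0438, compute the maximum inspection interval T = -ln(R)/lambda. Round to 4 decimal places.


R_target = 0.956
lambda = 0.0438
-ln(0.956) = 0.045
T = 0.045 / 0.0438
T = 1.0273

1.0273


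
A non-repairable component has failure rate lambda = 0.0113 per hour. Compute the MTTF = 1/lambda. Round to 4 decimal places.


lambda = 0.0113
MTTF = 1 / 0.0113
MTTF = 88.4956

88.4956


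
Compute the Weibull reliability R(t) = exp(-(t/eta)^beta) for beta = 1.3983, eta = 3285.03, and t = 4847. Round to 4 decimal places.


beta = 1.3983, eta = 3285.03, t = 4847
t/eta = 4847 / 3285.03 = 1.4755
(t/eta)^beta = 1.4755^1.3983 = 1.7227
R(t) = exp(-1.7227)
R(t) = 0.1786

0.1786


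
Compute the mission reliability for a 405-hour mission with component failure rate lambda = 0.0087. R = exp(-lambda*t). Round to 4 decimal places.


lambda = 0.0087
mission_time = 405
lambda * t = 0.0087 * 405 = 3.5235
R = exp(-3.5235)
R = 0.0295

0.0295


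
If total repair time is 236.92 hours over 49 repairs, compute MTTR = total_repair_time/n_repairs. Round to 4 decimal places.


total_repair_time = 236.92
n_repairs = 49
MTTR = 236.92 / 49
MTTR = 4.8351

4.8351


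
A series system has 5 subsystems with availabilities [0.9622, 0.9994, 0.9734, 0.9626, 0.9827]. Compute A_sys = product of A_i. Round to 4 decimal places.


Subsystems: [0.9622, 0.9994, 0.9734, 0.9626, 0.9827]
After subsystem 1 (A=0.9622): product = 0.9622
After subsystem 2 (A=0.9994): product = 0.9616
After subsystem 3 (A=0.9734): product = 0.936
After subsystem 4 (A=0.9626): product = 0.901
After subsystem 5 (A=0.9827): product = 0.8854
A_sys = 0.8854

0.8854


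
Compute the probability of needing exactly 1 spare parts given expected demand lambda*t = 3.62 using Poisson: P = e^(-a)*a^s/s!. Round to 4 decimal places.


a = 3.62, s = 1
e^(-a) = e^(-3.62) = 0.0268
a^s = 3.62^1 = 3.62
s! = 1
P = 0.0268 * 3.62 / 1
P = 0.097

0.097


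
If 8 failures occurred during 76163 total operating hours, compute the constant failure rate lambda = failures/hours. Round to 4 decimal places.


failures = 8
total_hours = 76163
lambda = 8 / 76163
lambda = 0.0001

0.0001


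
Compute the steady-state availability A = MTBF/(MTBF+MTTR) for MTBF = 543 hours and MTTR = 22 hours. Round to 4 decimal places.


MTBF = 543
MTTR = 22
MTBF + MTTR = 565
A = 543 / 565
A = 0.9611

0.9611


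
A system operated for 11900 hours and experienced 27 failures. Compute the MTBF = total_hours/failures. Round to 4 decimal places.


total_hours = 11900
failures = 27
MTBF = 11900 / 27
MTBF = 440.7407

440.7407


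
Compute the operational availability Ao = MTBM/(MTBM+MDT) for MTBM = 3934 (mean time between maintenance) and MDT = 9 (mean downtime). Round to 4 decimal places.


MTBM = 3934
MDT = 9
MTBM + MDT = 3943
Ao = 3934 / 3943
Ao = 0.9977

0.9977


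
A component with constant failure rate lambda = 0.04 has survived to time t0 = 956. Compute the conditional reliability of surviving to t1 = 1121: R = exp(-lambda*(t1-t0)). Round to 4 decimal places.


lambda = 0.04
t0 = 956, t1 = 1121
t1 - t0 = 165
lambda * (t1-t0) = 0.04 * 165 = 6.6
R = exp(-6.6)
R = 0.0014

0.0014


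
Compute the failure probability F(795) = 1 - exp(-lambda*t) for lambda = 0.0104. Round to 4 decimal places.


lambda = 0.0104, t = 795
lambda * t = 8.268
exp(-8.268) = 0.0003
F(t) = 1 - 0.0003
F(t) = 0.9997

0.9997


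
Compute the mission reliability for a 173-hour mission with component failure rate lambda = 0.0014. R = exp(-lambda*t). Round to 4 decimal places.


lambda = 0.0014
mission_time = 173
lambda * t = 0.0014 * 173 = 0.2422
R = exp(-0.2422)
R = 0.7849

0.7849


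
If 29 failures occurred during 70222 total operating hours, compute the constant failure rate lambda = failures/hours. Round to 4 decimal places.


failures = 29
total_hours = 70222
lambda = 29 / 70222
lambda = 0.0004

0.0004


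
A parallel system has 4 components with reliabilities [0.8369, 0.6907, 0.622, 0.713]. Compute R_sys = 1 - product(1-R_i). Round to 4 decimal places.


Components: [0.8369, 0.6907, 0.622, 0.713]
(1 - 0.8369) = 0.1631, running product = 0.1631
(1 - 0.6907) = 0.3093, running product = 0.0504
(1 - 0.622) = 0.378, running product = 0.0191
(1 - 0.713) = 0.287, running product = 0.0055
Product of (1-R_i) = 0.0055
R_sys = 1 - 0.0055 = 0.9945

0.9945
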